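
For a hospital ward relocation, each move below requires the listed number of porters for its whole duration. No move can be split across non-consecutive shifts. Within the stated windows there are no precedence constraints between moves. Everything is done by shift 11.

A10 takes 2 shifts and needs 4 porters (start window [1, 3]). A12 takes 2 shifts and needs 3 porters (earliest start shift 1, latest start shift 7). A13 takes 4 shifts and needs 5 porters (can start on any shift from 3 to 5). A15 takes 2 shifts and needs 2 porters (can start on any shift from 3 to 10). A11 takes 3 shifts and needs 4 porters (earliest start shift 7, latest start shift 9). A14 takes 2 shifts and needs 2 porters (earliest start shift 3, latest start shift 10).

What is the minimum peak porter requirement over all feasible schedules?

6

Early-start (A10@1, A12@1, A13@3, A15@3, A11@7, A14@3) gives peak 9: s1:7  s2:7  s3:9  s4:9  s5:5  s6:5  s7:4  s8:4  s9:4  s10:0  s11:0.
Shift A12→3, A13→5, A11→9, A14→9.
Schedule A10@1, A12@3, A13@5, A15@3, A11@9, A14@9: s1:4  s2:4  s3:5  s4:5  s5:5  s6:5  s7:5  s8:5  s9:6  s10:6  s11:4 — peak 6.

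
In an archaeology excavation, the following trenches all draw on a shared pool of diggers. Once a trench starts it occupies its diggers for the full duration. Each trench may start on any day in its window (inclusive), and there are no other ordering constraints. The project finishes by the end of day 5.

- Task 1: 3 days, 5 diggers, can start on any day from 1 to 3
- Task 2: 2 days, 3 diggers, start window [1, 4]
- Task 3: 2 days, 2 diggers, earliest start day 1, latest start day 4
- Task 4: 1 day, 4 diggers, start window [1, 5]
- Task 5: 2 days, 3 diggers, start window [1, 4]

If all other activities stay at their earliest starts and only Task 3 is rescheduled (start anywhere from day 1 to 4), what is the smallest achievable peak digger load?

15

Task 3@1: d1:17  d2:13  d3:5  d4:0  d5:0 → peak 17
Task 3@2: d1:15  d2:13  d3:7  d4:0  d5:0 → peak 15
Task 3@3: d1:15  d2:11  d3:7  d4:2  d5:0 → peak 15
Task 3@4: d1:15  d2:11  d3:5  d4:2  d5:2 → peak 15
Best is Task 3@2, peak 15.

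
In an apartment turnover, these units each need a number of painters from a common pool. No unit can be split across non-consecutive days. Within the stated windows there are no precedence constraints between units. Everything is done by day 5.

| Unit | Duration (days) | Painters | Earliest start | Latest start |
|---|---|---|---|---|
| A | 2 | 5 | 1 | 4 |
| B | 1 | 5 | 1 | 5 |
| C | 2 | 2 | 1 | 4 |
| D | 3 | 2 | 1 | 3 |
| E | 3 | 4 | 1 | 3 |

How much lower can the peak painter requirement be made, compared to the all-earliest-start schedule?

Early-start peak: d1:18  d2:13  d3:6  d4:0  d5:0 ⇒ 18.
Leveled (A@1, B@4, C@1, D@1, E@3): d1:9  d2:9  d3:6  d4:9  d5:4 ⇒ 9.
Reduction 18 − 9 = 9.

9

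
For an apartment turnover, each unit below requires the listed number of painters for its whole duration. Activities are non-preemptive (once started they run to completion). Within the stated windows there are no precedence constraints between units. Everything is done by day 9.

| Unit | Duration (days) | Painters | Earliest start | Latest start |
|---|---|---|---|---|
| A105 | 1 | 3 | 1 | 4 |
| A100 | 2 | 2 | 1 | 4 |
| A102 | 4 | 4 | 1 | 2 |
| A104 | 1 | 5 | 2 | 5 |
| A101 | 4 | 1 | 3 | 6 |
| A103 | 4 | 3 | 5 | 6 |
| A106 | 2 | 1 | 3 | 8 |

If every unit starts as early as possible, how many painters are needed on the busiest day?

Early-start schedule: A105@1, A100@1, A102@1, A104@2, A101@3, A103@5, A106@3.
Load per day: day 1: 9, day 2: 11, day 3: 6, day 4: 6, day 5: 4, day 6: 4, day 7: 3, day 8: 3, day 9: 0.
Peak is 11.

11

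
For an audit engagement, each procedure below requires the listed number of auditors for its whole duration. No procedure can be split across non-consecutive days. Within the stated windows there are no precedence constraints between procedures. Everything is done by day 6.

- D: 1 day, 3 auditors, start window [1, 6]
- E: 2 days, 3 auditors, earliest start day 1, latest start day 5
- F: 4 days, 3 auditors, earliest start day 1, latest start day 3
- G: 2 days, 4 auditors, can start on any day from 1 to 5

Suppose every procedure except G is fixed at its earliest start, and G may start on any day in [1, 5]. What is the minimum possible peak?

9

G@1: d1:13  d2:10  d3:3  d4:3  d5:0  d6:0 → peak 13
G@2: d1:9  d2:10  d3:7  d4:3  d5:0  d6:0 → peak 10
G@3: d1:9  d2:6  d3:7  d4:7  d5:0  d6:0 → peak 9
G@4: d1:9  d2:6  d3:3  d4:7  d5:4  d6:0 → peak 9
G@5: d1:9  d2:6  d3:3  d4:3  d5:4  d6:4 → peak 9
Best is G@3, peak 9.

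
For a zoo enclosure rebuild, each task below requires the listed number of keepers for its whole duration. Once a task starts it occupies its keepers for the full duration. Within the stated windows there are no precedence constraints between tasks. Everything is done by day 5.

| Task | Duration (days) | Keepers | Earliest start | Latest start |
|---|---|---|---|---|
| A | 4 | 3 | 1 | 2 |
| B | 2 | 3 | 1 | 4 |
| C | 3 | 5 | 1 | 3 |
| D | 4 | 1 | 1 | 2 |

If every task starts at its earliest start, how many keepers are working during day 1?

12

At early start, day 1 has: A, B, C, D.
Demand: 3 + 3 + 5 + 1 = 12.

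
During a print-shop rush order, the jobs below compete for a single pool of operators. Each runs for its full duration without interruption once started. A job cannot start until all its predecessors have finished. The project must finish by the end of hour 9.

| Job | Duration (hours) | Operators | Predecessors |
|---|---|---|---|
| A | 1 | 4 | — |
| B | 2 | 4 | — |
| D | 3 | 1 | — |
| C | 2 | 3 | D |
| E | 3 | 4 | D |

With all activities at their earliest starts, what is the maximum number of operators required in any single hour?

Early-start schedule: A@1, B@1, D@1, C@4, E@4.
Load per hour: hour 1: 9, hour 2: 5, hour 3: 1, hour 4: 7, hour 5: 7, hour 6: 4, hour 7: 0, hour 8: 0, hour 9: 0.
Peak is 9.

9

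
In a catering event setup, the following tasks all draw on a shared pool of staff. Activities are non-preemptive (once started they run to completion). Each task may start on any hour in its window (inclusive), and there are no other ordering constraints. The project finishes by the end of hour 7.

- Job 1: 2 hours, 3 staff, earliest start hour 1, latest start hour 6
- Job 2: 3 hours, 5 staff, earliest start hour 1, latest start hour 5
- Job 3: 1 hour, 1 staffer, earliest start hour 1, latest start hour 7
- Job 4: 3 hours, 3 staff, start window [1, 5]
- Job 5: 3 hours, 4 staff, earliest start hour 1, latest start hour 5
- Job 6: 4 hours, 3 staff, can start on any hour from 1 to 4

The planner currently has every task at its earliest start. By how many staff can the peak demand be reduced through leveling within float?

Early-start peak: h1:19  h2:18  h3:15  h4:3  h5:0  h6:0  h7:0 ⇒ 19.
Leveled (Job 1@1, Job 2@4, Job 3@3, Job 4@1, Job 5@5, Job 6@1): h1:9  h2:9  h3:7  h4:8  h5:9  h6:9  h7:4 ⇒ 9.
Reduction 19 − 9 = 10.

10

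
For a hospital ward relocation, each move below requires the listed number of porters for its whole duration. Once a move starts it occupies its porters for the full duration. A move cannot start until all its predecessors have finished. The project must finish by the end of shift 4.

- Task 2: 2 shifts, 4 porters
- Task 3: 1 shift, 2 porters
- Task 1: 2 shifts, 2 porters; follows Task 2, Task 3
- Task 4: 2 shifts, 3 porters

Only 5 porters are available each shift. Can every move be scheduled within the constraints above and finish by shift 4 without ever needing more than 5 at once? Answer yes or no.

no

The minimum achievable peak is 6; 5 < 6, so no feasible schedule stays within the cap.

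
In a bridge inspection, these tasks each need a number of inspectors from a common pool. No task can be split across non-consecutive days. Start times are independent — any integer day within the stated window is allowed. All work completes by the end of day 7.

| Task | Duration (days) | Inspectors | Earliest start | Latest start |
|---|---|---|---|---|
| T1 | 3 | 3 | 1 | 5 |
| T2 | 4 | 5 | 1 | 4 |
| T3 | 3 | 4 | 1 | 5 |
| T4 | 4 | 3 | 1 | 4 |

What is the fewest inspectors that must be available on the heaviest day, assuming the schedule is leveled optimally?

Early-start (T1@1, T2@1, T3@1, T4@1) gives peak 15: d1:15  d2:15  d3:15  d4:8  d5:0  d6:0  d7:0.
Shift T3→5, T4→4.
Schedule T1@1, T2@1, T3@5, T4@4: d1:8  d2:8  d3:8  d4:8  d5:7  d6:7  d7:7 — peak 8.
Total inspector-days = 53 over 7 days ⇒ peak ≥ ⌈53/7⌉ = 8, so 8 is optimal.

8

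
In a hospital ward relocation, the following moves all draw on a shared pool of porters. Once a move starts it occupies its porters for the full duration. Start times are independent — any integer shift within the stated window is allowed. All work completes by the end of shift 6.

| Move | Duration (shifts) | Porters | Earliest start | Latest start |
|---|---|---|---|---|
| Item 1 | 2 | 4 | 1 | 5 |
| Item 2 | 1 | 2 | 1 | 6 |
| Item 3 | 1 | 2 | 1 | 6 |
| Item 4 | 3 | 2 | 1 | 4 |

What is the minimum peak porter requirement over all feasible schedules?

Early-start (Item 1@1, Item 2@1, Item 3@1, Item 4@1) gives peak 10: s1:10  s2:6  s3:2  s4:0  s5:0  s6:0.
Shift Item 2→3, Item 3→3, Item 4→4.
Schedule Item 1@1, Item 2@3, Item 3@3, Item 4@4: s1:4  s2:4  s3:4  s4:2  s5:2  s6:2 — peak 4.

4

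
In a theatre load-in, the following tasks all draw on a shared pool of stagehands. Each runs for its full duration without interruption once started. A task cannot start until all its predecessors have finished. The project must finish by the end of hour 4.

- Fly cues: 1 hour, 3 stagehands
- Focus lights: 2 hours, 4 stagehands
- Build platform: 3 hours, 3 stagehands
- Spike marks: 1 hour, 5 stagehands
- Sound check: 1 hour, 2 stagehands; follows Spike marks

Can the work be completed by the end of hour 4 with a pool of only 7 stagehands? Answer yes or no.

no

The minimum achievable peak is 8; 7 < 8, so no feasible schedule stays within the cap.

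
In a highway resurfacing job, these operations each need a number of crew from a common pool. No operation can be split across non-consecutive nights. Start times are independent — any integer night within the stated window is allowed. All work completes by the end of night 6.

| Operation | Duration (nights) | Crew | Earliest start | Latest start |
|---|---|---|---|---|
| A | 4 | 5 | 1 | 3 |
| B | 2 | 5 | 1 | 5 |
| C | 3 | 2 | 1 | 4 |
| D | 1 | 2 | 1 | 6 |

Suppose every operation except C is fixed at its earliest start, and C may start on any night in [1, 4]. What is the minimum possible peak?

12

C@1: n1:14  n2:12  n3:7  n4:5  n5:0  n6:0 → peak 14
C@2: n1:12  n2:12  n3:7  n4:7  n5:0  n6:0 → peak 12
C@3: n1:12  n2:10  n3:7  n4:7  n5:2  n6:0 → peak 12
C@4: n1:12  n2:10  n3:5  n4:7  n5:2  n6:2 → peak 12
Best is C@2, peak 12.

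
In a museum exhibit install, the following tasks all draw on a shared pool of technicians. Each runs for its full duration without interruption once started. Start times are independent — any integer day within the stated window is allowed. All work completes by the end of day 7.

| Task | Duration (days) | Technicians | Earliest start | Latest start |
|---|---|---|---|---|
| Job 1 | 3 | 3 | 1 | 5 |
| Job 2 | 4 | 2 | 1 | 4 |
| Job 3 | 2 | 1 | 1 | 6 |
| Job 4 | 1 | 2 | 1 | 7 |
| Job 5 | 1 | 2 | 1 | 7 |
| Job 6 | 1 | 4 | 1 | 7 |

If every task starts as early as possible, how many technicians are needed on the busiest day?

14

Early-start schedule: Job 1@1, Job 2@1, Job 3@1, Job 4@1, Job 5@1, Job 6@1.
Load per day: day 1: 14, day 2: 6, day 3: 5, day 4: 2, day 5: 0, day 6: 0, day 7: 0.
Peak is 14.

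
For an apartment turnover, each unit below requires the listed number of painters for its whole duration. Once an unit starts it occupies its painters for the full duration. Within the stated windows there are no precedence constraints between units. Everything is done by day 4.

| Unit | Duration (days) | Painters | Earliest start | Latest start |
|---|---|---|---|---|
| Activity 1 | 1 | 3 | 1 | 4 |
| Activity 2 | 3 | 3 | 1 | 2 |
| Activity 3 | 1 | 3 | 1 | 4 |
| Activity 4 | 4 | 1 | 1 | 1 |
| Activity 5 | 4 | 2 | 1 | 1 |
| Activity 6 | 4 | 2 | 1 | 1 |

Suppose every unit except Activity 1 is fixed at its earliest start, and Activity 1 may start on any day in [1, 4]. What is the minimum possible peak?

11

Activity 1@1: d1:14  d2:8  d3:8  d4:5 → peak 14
Activity 1@2: d1:11  d2:11  d3:8  d4:5 → peak 11
Activity 1@3: d1:11  d2:8  d3:11  d4:5 → peak 11
Activity 1@4: d1:11  d2:8  d3:8  d4:8 → peak 11
Best is Activity 1@2, peak 11.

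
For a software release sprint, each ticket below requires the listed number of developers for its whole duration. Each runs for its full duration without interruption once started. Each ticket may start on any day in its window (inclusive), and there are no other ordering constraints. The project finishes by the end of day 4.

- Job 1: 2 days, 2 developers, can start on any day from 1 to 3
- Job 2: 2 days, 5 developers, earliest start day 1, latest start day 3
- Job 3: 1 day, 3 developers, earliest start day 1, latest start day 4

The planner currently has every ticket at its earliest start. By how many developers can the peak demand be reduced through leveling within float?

5

Early-start peak: d1:10  d2:7  d3:0  d4:0 ⇒ 10.
Leveled (Job 1@1, Job 2@3, Job 3@1): d1:5  d2:2  d3:5  d4:5 ⇒ 5.
Reduction 10 − 5 = 5.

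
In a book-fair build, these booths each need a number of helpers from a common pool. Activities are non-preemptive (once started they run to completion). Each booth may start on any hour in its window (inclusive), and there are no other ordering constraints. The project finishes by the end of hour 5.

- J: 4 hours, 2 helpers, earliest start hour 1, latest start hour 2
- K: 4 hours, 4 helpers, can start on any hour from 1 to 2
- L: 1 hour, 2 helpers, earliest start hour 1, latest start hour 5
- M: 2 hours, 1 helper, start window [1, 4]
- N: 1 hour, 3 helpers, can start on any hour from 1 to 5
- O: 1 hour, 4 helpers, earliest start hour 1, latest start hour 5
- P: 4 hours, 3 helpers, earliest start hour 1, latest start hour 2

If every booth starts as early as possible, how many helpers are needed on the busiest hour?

19

Early-start schedule: J@1, K@1, L@1, M@1, N@1, O@1, P@1.
Load per hour: hour 1: 19, hour 2: 10, hour 3: 9, hour 4: 9, hour 5: 0.
Peak is 19.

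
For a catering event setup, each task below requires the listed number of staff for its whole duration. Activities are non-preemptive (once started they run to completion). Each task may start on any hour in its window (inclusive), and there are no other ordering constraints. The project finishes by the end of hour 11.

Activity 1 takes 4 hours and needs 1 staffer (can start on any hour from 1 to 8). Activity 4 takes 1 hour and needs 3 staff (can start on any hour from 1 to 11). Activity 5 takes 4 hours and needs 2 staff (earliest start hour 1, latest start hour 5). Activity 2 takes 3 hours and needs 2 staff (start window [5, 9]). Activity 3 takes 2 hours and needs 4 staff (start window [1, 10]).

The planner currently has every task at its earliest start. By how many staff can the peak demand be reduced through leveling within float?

6

Early-start peak: h1:10  h2:7  h3:3  h4:3  h5:2  h6:2  h7:2  h8:0  h9:0  h10:0  h11:0 ⇒ 10.
Leveled (Activity 1@1, Activity 4@1, Activity 5@2, Activity 2@5, Activity 3@8): h1:4  h2:3  h3:3  h4:3  h5:4  h6:2  h7:2  h8:4  h9:4  h10:0  h11:0 ⇒ 4.
Reduction 10 − 4 = 6.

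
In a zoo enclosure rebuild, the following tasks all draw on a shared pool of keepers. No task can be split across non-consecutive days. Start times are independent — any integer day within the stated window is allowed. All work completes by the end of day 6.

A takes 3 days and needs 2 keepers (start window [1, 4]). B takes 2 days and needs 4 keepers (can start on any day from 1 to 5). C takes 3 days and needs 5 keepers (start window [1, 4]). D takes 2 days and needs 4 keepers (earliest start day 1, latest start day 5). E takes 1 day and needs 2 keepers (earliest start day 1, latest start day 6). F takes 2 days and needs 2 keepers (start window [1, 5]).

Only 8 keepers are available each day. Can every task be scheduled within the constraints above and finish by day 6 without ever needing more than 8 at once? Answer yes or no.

no

The minimum achievable peak is 9; 8 < 9, so no feasible schedule stays within the cap.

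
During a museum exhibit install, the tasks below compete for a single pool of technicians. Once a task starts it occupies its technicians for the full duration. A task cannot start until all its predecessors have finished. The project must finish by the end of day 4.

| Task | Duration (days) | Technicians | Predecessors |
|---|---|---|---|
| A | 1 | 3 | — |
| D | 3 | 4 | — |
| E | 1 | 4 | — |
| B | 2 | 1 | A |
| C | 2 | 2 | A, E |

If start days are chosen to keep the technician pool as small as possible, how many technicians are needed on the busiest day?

7

Early-start (A@1, D@1, E@1, B@2, C@2) gives peak 11: d1:11  d2:7  d3:7  d4:0.
Shift D→2.
Schedule A@1, D@2, E@1, B@2, C@2: d1:7  d2:7  d3:7  d4:4 — peak 7.
Total technician-days = 25 over 4 days ⇒ peak ≥ ⌈25/4⌉ = 7, so 7 is optimal.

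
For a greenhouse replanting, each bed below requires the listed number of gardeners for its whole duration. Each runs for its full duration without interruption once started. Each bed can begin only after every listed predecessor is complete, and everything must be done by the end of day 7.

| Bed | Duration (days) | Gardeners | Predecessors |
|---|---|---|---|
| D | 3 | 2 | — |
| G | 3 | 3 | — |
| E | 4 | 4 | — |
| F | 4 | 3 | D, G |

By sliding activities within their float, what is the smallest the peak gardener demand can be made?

7

Early-start (D@1, G@1, E@1, F@4) gives peak 9: d1:9  d2:9  d3:9  d4:7  d5:3  d6:3  d7:3.
Shift E→4.
Schedule D@1, G@1, E@4, F@4: d1:5  d2:5  d3:5  d4:7  d5:7  d6:7  d7:7 — peak 7.
Total gardener-days = 43 over 7 days ⇒ peak ≥ ⌈43/7⌉ = 7, so 7 is optimal.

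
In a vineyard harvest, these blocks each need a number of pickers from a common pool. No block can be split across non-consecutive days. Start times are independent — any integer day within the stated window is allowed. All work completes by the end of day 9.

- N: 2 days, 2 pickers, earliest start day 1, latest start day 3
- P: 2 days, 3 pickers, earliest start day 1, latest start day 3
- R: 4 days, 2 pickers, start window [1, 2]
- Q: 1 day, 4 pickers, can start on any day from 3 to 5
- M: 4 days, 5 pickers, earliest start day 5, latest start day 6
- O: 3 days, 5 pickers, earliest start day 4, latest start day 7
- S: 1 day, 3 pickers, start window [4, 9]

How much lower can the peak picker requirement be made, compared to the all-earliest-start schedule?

Early-start peak: d1:7  d2:7  d3:6  d4:10  d5:10  d6:10  d7:5  d8:5  d9:0 ⇒ 10.
Leveled (N@1, P@1, R@1, Q@3, M@5, O@4, S@4): d1:7  d2:7  d3:6  d4:10  d5:10  d6:10  d7:5  d8:5  d9:0 ⇒ 10.
Reduction 10 − 10 = 0.

0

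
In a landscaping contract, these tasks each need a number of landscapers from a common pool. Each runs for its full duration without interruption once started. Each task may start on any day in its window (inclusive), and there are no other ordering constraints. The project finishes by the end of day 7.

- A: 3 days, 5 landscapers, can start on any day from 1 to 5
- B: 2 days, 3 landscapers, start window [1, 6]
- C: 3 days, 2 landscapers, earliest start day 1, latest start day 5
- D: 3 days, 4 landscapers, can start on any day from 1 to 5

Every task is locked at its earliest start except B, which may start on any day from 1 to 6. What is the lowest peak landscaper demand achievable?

B@1: d1:14  d2:14  d3:11  d4:0  d5:0  d6:0  d7:0 → peak 14
B@2: d1:11  d2:14  d3:14  d4:0  d5:0  d6:0  d7:0 → peak 14
B@3: d1:11  d2:11  d3:14  d4:3  d5:0  d6:0  d7:0 → peak 14
B@4: d1:11  d2:11  d3:11  d4:3  d5:3  d6:0  d7:0 → peak 11
B@5: d1:11  d2:11  d3:11  d4:0  d5:3  d6:3  d7:0 → peak 11
B@6: d1:11  d2:11  d3:11  d4:0  d5:0  d6:3  d7:3 → peak 11
Best is B@4, peak 11.

11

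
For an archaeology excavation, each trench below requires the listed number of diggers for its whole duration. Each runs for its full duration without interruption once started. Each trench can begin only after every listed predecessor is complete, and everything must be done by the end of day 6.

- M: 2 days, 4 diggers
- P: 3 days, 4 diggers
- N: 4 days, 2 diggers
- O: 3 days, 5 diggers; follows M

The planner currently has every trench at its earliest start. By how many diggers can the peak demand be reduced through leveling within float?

Early-start peak: d1:10  d2:10  d3:11  d4:7  d5:5  d6:0 ⇒ 11.
Leveled (M@1, P@1, N@3, O@4): d1:8  d2:8  d3:6  d4:7  d5:7  d6:7 ⇒ 8.
Reduction 11 − 8 = 3.

3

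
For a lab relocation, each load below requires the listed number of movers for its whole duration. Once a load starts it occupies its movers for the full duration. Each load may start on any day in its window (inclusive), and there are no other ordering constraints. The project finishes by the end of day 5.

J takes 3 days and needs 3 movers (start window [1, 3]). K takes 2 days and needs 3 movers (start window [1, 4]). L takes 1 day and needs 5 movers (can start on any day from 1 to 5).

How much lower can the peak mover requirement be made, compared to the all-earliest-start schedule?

5

Early-start peak: d1:11  d2:6  d3:3  d4:0  d5:0 ⇒ 11.
Leveled (J@1, K@1, L@4): d1:6  d2:6  d3:3  d4:5  d5:0 ⇒ 6.
Reduction 11 − 6 = 5.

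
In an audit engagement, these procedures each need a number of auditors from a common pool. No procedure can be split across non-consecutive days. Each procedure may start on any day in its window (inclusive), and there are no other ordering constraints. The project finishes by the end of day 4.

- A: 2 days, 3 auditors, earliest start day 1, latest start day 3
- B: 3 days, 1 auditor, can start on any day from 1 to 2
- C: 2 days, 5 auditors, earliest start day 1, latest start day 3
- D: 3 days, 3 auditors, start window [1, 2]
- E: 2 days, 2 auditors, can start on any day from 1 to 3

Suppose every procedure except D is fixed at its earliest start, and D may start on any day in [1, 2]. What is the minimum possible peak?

D@1: d1:14  d2:14  d3:4  d4:0 → peak 14
D@2: d1:11  d2:14  d3:4  d4:3 → peak 14
Best is D@1, peak 14.

14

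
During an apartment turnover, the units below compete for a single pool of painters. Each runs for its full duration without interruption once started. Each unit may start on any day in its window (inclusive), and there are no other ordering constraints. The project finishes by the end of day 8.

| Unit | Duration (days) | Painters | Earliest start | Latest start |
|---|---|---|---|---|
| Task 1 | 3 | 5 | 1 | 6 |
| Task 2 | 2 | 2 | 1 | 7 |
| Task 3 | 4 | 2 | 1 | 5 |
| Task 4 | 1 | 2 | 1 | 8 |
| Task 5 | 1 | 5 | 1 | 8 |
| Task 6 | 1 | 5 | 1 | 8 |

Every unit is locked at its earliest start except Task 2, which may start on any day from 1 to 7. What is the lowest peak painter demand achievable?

19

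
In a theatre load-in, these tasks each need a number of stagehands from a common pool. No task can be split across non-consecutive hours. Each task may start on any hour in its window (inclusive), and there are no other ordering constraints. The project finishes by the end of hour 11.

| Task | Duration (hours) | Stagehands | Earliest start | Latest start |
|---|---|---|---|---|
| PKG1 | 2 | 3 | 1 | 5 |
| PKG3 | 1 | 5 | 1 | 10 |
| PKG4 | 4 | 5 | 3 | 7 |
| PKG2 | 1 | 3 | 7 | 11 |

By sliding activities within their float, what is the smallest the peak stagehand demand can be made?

Early-start (PKG1@1, PKG3@1, PKG4@3, PKG2@7) gives peak 8: h1:8  h2:3  h3:5  h4:5  h5:5  h6:5  h7:3  h8:0  h9:0  h10:0  h11:0.
Shift PKG3→3, PKG4→4, PKG2→8.
Schedule PKG1@1, PKG3@3, PKG4@4, PKG2@8: h1:3  h2:3  h3:5  h4:5  h5:5  h6:5  h7:5  h8:3  h9:0  h10:0  h11:0 — peak 5.

5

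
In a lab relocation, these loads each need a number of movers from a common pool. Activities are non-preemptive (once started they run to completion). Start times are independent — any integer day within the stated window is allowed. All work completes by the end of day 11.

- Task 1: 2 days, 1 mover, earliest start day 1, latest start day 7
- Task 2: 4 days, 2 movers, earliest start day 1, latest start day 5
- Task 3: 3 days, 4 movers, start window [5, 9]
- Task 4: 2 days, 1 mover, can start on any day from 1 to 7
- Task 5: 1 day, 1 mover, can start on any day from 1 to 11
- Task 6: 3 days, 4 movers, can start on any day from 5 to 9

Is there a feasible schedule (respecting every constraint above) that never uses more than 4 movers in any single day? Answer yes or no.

yes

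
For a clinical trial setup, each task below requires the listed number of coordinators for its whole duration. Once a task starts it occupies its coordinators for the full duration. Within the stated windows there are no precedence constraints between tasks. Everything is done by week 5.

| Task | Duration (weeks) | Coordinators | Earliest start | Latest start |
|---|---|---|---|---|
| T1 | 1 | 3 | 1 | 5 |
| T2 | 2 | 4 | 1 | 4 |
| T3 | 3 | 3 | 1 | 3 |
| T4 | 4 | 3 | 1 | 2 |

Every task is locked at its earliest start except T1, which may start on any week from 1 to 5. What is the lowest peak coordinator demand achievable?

T1@1: w1:13  w2:10  w3:6  w4:3  w5:0 → peak 13
T1@2: w1:10  w2:13  w3:6  w4:3  w5:0 → peak 13
T1@3: w1:10  w2:10  w3:9  w4:3  w5:0 → peak 10
T1@4: w1:10  w2:10  w3:6  w4:6  w5:0 → peak 10
T1@5: w1:10  w2:10  w3:6  w4:3  w5:3 → peak 10
Best is T1@3, peak 10.

10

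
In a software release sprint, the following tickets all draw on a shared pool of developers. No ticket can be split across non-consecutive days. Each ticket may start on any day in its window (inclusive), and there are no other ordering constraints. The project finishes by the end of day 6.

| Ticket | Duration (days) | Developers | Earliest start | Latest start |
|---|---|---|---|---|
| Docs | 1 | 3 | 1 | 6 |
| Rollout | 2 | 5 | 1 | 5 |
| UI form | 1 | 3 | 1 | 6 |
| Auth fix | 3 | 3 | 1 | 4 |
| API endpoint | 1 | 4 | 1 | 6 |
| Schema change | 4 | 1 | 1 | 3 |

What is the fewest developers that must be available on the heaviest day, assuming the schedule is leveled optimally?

Early-start (Docs@1, Rollout@1, UI form@1, Auth fix@1, API endpoint@1, Schema change@1) gives peak 19: d1:19  d2:9  d3:4  d4:1  d5:0  d6:0.
Shift Rollout→4, UI form→2, API endpoint→6, Schema change→3.
Schedule Docs@1, Rollout@4, UI form@2, Auth fix@1, API endpoint@6, Schema change@3: d1:6  d2:6  d3:4  d4:6  d5:6  d6:5 — peak 6.
Total developer-days = 33 over 6 days ⇒ peak ≥ ⌈33/6⌉ = 6, so 6 is optimal.

6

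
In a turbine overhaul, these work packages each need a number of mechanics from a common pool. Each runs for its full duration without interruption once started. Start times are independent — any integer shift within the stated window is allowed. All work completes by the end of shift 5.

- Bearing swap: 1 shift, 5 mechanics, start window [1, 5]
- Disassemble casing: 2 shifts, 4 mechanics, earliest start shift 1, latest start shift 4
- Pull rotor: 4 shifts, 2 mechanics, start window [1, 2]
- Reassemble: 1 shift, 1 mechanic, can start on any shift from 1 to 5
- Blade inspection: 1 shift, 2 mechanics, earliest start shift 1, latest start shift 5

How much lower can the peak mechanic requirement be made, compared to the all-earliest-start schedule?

Early-start peak: s1:14  s2:6  s3:2  s4:2  s5:0 ⇒ 14.
Leveled (Bearing swap@1, Disassemble casing@2, Pull rotor@2, Reassemble@1, Blade inspection@4): s1:6  s2:6  s3:6  s4:4  s5:2 ⇒ 6.
Reduction 14 − 6 = 8.

8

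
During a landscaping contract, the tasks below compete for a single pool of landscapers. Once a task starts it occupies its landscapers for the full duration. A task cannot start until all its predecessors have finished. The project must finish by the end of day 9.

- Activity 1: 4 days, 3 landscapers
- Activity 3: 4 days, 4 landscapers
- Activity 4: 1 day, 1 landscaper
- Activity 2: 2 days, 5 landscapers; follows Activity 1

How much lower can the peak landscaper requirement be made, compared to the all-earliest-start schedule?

Early-start peak: d1:8  d2:7  d3:7  d4:7  d5:5  d6:5  d7:0  d8:0  d9:0 ⇒ 8.
Leveled (Activity 1@1, Activity 3@1, Activity 4@5, Activity 2@5): d1:7  d2:7  d3:7  d4:7  d5:6  d6:5  d7:0  d8:0  d9:0 ⇒ 7.
Reduction 8 − 7 = 1.

1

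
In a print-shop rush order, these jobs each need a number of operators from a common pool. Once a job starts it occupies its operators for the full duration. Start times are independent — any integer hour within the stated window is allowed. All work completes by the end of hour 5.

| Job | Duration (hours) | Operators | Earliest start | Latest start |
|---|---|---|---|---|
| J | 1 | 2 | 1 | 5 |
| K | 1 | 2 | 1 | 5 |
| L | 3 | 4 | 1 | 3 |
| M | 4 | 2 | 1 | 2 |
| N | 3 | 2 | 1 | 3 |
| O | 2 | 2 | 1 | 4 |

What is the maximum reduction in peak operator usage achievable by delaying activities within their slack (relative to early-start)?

6

Early-start peak: h1:14  h2:10  h3:8  h4:2  h5:0 ⇒ 14.
Leveled (J@1, K@1, L@1, M@2, N@2, O@4): h1:8  h2:8  h3:8  h4:6  h5:4 ⇒ 8.
Reduction 14 − 8 = 6.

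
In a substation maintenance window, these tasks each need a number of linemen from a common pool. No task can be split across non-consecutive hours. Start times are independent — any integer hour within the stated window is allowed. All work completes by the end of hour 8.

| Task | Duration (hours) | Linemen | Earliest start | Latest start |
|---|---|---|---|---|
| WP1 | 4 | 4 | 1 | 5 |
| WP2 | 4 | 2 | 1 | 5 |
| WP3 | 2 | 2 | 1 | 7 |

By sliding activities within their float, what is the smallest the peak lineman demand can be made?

4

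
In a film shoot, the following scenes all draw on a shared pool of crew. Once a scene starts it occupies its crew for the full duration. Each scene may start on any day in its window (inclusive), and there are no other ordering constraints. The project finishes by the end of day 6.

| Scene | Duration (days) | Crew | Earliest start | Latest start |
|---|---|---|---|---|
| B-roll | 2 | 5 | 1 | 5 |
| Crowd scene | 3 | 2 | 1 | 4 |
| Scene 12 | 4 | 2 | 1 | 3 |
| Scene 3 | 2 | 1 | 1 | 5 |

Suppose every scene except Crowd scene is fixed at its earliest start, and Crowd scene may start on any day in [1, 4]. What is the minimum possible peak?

8

Crowd scene@1: d1:10  d2:10  d3:4  d4:2  d5:0  d6:0 → peak 10
Crowd scene@2: d1:8  d2:10  d3:4  d4:4  d5:0  d6:0 → peak 10
Crowd scene@3: d1:8  d2:8  d3:4  d4:4  d5:2  d6:0 → peak 8
Crowd scene@4: d1:8  d2:8  d3:2  d4:4  d5:2  d6:2 → peak 8
Best is Crowd scene@3, peak 8.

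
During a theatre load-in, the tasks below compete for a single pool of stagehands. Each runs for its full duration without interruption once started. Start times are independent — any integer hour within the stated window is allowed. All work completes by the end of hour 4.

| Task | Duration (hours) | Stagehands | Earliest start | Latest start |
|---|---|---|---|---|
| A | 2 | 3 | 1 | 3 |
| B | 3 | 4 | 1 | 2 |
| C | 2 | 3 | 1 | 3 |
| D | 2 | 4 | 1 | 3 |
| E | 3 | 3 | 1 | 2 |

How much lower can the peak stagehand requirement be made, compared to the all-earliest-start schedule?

4

Early-start peak: h1:17  h2:17  h3:7  h4:0 ⇒ 17.
Leveled (A@1, B@1, C@1, D@3, E@1): h1:13  h2:13  h3:11  h4:4 ⇒ 13.
Reduction 17 − 13 = 4.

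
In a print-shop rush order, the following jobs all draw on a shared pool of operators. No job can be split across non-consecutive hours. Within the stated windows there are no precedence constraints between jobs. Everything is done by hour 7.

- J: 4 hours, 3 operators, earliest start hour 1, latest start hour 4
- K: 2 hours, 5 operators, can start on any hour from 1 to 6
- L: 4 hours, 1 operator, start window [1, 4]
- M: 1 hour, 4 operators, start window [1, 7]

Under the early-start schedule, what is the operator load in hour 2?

9

At early start, hour 2 has: J, K, L.
Demand: 3 + 5 + 1 = 9.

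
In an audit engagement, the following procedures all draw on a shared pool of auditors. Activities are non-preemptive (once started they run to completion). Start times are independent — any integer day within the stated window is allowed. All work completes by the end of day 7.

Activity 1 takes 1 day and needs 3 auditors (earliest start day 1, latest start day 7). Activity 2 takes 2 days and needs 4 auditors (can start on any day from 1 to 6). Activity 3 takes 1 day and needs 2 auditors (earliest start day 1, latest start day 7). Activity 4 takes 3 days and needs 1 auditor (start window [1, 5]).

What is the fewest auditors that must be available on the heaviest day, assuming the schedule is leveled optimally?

Early-start (Activity 1@1, Activity 2@1, Activity 3@1, Activity 4@1) gives peak 10: d1:10  d2:5  d3:1  d4:0  d5:0  d6:0  d7:0.
Shift Activity 2→2, Activity 3→4, Activity 4→4.
Schedule Activity 1@1, Activity 2@2, Activity 3@4, Activity 4@4: d1:3  d2:4  d3:4  d4:3  d5:1  d6:1  d7:0 — peak 4.

4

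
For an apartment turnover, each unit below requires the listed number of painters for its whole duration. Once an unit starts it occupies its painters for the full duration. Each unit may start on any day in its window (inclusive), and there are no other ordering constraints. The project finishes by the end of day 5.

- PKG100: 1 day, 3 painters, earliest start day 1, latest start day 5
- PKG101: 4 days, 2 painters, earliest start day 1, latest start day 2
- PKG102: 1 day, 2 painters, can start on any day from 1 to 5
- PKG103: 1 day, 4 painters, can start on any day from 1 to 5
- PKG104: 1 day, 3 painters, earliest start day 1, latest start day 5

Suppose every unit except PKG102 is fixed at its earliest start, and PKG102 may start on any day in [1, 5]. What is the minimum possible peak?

12

PKG102@1: d1:14  d2:2  d3:2  d4:2  d5:0 → peak 14
PKG102@2: d1:12  d2:4  d3:2  d4:2  d5:0 → peak 12
PKG102@3: d1:12  d2:2  d3:4  d4:2  d5:0 → peak 12
PKG102@4: d1:12  d2:2  d3:2  d4:4  d5:0 → peak 12
PKG102@5: d1:12  d2:2  d3:2  d4:2  d5:2 → peak 12
Best is PKG102@2, peak 12.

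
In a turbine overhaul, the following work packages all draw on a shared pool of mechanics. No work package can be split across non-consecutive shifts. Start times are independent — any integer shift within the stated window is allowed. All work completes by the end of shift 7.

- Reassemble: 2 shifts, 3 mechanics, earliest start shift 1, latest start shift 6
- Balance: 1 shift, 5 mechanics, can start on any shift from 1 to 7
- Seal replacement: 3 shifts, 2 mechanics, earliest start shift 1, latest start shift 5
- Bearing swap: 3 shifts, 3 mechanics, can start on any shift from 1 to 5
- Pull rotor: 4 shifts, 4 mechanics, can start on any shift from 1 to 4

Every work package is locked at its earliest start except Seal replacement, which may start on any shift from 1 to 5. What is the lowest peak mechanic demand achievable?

15

Seal replacement@1: s1:17  s2:12  s3:9  s4:4  s5:0  s6:0  s7:0 → peak 17
Seal replacement@2: s1:15  s2:12  s3:9  s4:6  s5:0  s6:0  s7:0 → peak 15
Seal replacement@3: s1:15  s2:10  s3:9  s4:6  s5:2  s6:0  s7:0 → peak 15
Seal replacement@4: s1:15  s2:10  s3:7  s4:6  s5:2  s6:2  s7:0 → peak 15
Seal replacement@5: s1:15  s2:10  s3:7  s4:4  s5:2  s6:2  s7:2 → peak 15
Best is Seal replacement@2, peak 15.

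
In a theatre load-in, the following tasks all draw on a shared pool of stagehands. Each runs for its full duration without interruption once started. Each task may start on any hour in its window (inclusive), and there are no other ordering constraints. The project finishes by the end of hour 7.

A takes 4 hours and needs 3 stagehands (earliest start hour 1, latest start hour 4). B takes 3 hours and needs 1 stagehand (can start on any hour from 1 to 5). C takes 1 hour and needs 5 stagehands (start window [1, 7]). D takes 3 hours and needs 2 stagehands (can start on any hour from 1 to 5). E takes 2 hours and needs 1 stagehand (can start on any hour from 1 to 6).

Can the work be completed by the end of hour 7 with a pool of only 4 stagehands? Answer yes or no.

no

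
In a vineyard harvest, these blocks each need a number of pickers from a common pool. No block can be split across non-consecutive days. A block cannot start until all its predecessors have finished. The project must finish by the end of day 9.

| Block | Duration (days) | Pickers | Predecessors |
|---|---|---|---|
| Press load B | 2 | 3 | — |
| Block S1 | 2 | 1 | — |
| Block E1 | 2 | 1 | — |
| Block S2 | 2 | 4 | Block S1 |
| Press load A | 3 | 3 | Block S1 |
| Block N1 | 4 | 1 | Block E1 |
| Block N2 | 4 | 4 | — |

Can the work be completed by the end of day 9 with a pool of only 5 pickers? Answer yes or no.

Total picker-days = 47; over 9 days the average is 47/9 > 5, so some day must exceed 5.

no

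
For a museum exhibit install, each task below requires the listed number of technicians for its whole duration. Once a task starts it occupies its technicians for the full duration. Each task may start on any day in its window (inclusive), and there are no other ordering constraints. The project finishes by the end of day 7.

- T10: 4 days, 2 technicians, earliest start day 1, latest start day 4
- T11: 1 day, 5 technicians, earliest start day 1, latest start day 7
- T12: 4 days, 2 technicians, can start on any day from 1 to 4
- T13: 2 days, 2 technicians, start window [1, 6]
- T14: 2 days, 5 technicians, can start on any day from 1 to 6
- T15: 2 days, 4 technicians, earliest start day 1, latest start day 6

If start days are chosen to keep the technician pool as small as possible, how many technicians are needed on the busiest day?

7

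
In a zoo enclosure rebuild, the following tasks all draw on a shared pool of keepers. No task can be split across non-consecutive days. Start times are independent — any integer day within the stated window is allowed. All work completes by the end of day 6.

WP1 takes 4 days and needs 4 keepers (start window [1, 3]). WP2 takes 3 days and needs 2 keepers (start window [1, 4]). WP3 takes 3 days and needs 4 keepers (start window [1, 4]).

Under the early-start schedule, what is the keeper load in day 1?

10

At early start, day 1 has: WP1, WP2, WP3.
Demand: 4 + 2 + 4 = 10.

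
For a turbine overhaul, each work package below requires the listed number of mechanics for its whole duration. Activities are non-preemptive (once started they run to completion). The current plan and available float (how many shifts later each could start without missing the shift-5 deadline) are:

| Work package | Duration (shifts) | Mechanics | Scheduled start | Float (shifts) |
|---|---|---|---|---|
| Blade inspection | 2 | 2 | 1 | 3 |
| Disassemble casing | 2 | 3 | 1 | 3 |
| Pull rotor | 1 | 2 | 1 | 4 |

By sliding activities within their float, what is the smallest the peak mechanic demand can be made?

3

Early-start (Blade inspection@1, Disassemble casing@1, Pull rotor@1) gives peak 7: s1:7  s2:5  s3:0  s4:0  s5:0.
Shift Disassemble casing→3, Pull rotor→5.
Schedule Blade inspection@1, Disassemble casing@3, Pull rotor@5: s1:2  s2:2  s3:3  s4:3  s5:2 — peak 3.
Total mechanic-shifts = 12 over 5 shifts ⇒ peak ≥ ⌈12/5⌉ = 3, so 3 is optimal.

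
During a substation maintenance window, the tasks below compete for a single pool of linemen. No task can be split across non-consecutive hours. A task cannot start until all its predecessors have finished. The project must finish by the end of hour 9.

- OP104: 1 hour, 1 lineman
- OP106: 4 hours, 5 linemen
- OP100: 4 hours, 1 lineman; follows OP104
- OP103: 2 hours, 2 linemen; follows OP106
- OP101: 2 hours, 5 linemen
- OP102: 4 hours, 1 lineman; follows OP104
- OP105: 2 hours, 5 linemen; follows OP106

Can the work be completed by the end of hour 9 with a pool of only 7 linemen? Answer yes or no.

Schedule OP104@1, OP106@1, OP100@2, OP103@5, OP101@6, OP102@2, OP105@8: h1:6  h2:7  h3:7  h4:7  h5:4  h6:7  h7:5  h8:5  h9:5 — peak 7 ≤ 7.

yes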